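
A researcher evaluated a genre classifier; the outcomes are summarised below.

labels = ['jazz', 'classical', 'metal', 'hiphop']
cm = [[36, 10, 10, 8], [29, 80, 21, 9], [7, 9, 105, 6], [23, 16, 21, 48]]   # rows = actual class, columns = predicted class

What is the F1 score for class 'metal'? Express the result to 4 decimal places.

0.7394

Treat 'metal' as positive and all other classes as negative.
F1 score = 2·TP/(2·TP+FP+FN).
metal: TP=105, FP=10+21+21=52, FN=7+9+6=22 → 210/284 = 0.73944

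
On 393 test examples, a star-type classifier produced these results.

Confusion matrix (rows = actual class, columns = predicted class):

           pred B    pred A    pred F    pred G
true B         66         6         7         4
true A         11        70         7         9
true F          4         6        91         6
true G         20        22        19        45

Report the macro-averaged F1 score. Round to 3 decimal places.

Per-class F1 score (2·TP/(2·TP+FP+FN)):
  B: TP=66, FP=11+4+20=35, FN=6+7+4=17 → 132/184 = 0.7174
  A: TP=70, FP=6+6+22=34, FN=11+7+9=27 → 140/201 = 0.6965
  F: TP=91, FP=7+7+19=33, FN=4+6+6=16 → 182/231 = 0.7879
  G: TP=45, FP=4+9+6=19, FN=20+22+19=61 → 90/170 = 0.5294
Macro-F1 score = mean = (0.7174 + 0.6965 + 0.7879 + 0.5294) / 4 = 0.683

0.683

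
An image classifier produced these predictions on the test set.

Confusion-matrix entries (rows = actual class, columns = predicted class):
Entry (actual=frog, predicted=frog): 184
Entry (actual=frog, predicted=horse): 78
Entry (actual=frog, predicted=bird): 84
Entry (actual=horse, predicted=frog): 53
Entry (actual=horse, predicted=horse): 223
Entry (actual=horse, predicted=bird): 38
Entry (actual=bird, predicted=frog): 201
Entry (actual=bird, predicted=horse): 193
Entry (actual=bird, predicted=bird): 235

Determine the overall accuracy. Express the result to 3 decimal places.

Accuracy = trace / total = (184+223+235=642) / 1289 = 642/1289 = 0.498

0.498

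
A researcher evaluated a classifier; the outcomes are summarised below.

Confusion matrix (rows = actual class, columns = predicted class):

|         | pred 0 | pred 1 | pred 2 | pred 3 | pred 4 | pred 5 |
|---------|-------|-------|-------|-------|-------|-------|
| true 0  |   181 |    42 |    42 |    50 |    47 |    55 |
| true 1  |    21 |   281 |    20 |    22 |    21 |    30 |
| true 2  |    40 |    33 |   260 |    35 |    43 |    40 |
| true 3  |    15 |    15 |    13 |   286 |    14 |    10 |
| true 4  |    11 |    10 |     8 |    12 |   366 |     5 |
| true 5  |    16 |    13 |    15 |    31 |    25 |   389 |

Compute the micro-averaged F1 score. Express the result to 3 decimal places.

Micro-averaging pools counts across classes: ΣTP=1763, ΣFP=754, ΣFN=754.
Micro-F1 score = 2·TP/(2·TP+FP+FN) on pooled counts = 0.700 (equals overall accuracy in single-label multiclass).

0.700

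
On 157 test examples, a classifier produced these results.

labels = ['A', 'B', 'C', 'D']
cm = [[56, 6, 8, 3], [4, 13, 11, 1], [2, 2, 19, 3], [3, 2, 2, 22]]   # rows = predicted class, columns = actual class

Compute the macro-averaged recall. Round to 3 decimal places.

Per-class recall (TP/(TP+FN)):
  A: TP=56, FN=4+2+3=9 → 56/65 = 0.8615
  B: TP=13, FN=6+2+2=10 → 13/23 = 0.5652
  C: TP=19, FN=8+11+2=21 → 19/40 = 0.4750
  D: TP=22, FN=3+1+3=7 → 22/29 = 0.7586
Macro-recall = mean = (0.8615 + 0.5652 + 0.4750 + 0.7586) / 4 = 0.665

0.665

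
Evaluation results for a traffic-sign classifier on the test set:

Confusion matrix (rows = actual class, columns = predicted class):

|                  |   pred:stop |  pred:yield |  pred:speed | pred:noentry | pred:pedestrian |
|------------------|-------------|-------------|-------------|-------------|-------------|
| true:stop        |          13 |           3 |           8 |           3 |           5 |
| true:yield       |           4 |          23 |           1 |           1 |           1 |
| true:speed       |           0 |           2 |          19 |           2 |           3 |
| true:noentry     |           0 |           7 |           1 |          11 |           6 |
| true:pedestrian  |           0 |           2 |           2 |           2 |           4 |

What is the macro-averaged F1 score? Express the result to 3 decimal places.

0.532

Per-class F1 score (2·TP/(2·TP+FP+FN)):
  stop: TP=13, FP=4+0+0+0=4, FN=3+8+3+5=19 → 26/49 = 0.5306
  yield: TP=23, FP=3+2+7+2=14, FN=4+1+1+1=7 → 46/67 = 0.6866
  speed: TP=19, FP=8+1+1+2=12, FN=0+2+2+3=7 → 38/57 = 0.6667
  noentry: TP=11, FP=3+1+2+2=8, FN=0+7+1+6=14 → 22/44 = 0.5000
  pedestrian: TP=4, FP=5+1+3+6=15, FN=0+2+2+2=6 → 8/29 = 0.2759
Macro-F1 score = mean = (0.5306 + 0.6866 + 0.6667 + 0.5000 + 0.2759) / 5 = 0.532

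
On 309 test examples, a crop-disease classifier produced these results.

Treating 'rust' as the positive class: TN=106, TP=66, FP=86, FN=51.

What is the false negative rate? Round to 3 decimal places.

FNR = FN/(FN+TP) = 51/(51+66) = 0.436

0.436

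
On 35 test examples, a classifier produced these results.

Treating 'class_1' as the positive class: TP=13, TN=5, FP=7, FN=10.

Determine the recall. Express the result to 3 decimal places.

0.565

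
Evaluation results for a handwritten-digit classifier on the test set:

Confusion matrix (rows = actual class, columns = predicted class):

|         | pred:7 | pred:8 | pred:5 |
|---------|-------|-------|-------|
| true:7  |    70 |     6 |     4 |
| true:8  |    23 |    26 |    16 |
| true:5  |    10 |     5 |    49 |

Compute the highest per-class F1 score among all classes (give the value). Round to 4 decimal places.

0.7650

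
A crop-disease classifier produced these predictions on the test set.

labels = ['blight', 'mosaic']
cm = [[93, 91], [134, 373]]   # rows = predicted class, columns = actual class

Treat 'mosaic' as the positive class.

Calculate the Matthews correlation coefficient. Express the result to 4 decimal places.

MCC = (TP·TN − FP·FN) / √((TP+FP)(TP+FN)(TN+FP)(TN+FN))
Numerator = 373·93 − 134·91 = 22495
Denominator = √(507·464·227·184) = √9825838464 = 99125.3674
MCC = 22495 / 99125.3674 = 0.2269

0.2269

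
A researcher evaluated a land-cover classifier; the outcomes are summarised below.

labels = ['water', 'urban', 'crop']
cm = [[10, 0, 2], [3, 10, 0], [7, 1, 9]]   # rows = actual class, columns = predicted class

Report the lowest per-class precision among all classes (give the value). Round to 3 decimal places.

Per-class precision (TP/(TP+FP)):
  water: TP=10, FP=3+7=10 → 10/20 = 0.5000
  urban: TP=10, FP=0+1=1 → 10/11 = 0.9091
  crop: TP=9, FP=2+0=2 → 9/11 = 0.8182
Lowest is class 'water' with precision = 0.500.

0.500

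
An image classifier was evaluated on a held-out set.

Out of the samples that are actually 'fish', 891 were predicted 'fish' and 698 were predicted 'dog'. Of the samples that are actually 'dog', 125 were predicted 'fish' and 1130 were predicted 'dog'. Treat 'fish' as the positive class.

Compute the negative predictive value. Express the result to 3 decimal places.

0.618

NPV = TN/(TN+FN) = 1130/(1130+698) = 0.618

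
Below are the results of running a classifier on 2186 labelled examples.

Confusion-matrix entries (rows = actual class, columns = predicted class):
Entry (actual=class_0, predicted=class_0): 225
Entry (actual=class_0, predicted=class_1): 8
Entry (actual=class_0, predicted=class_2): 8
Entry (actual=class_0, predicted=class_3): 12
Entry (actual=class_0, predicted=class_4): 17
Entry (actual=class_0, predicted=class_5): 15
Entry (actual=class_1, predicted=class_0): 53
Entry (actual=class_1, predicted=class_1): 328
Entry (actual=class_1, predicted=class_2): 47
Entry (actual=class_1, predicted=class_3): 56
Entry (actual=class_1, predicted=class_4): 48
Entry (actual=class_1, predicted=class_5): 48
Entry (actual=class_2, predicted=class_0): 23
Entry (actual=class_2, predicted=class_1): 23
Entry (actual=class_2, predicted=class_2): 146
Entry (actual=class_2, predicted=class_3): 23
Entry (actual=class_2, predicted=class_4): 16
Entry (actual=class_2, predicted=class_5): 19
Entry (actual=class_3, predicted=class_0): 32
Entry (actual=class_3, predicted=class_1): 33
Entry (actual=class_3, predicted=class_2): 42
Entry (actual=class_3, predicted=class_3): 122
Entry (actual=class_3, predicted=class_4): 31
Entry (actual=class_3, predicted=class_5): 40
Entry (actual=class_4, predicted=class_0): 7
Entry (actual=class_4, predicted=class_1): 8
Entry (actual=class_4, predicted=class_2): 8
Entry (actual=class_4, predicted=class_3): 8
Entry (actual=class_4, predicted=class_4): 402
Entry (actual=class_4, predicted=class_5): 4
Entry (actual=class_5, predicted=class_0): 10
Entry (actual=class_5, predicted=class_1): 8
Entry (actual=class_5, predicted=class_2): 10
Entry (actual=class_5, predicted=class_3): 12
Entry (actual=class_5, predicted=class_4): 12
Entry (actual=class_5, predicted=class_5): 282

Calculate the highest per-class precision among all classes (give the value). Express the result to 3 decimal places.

0.804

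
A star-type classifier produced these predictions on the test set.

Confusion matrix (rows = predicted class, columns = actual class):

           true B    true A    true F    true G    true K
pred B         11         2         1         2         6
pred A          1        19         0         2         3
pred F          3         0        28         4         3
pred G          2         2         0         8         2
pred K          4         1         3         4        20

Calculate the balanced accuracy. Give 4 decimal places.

Balanced accuracy = mean of per-class recall.
  B: recall = 11/21 = 0.52381
  A: recall = 19/24 = 0.79167
  F: recall = 28/32 = 0.87500
  G: recall = 8/20 = 0.40000
  K: recall = 20/34 = 0.58824
Mean = (0.52381 + 0.79167 + 0.87500 + 0.40000 + 0.58824) / 5 = 0.6357

0.6357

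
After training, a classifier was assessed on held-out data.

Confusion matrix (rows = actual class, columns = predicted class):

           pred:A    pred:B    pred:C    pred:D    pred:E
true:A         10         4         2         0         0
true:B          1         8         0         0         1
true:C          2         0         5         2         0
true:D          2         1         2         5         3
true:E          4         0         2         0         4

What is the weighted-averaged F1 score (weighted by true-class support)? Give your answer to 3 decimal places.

0.544

Per-class F1 score (2·TP/(2·TP+FP+FN)):
  A: TP=10, FP=1+2+2+4=9, FN=4+2+0+0=6 → 20/35 = 0.5714
  B: TP=8, FP=4+0+1+0=5, FN=1+0+0+1=2 → 16/23 = 0.6957
  C: TP=5, FP=2+0+2+2=6, FN=2+0+2+0=4 → 10/20 = 0.5000
  D: TP=5, FP=0+0+2+0=2, FN=2+1+2+3=8 → 10/20 = 0.5000
  E: TP=4, FP=0+1+0+3=4, FN=4+0+2+0=6 → 8/18 = 0.4444
Weighted-F1 score = Σ (supportᵢ/N)·F1 scoreᵢ with N=58: (16/58)·0.5714 + (10/58)·0.6957 + (9/58)·0.5000 + (13/58)·0.5000 + (10/58)·0.4444 = 0.544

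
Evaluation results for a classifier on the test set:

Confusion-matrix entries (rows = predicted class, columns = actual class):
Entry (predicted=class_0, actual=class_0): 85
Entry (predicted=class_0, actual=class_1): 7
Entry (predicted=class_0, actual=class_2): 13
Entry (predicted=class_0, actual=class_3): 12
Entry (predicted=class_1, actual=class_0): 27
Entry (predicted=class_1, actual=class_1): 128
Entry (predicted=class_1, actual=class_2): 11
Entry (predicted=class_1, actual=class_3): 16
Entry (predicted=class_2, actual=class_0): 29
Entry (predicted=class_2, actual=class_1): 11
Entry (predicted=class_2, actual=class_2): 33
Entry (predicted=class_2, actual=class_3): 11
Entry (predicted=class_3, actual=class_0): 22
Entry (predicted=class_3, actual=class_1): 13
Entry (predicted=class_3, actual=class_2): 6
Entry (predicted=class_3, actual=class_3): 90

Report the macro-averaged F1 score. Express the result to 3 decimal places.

Per-class F1 score (2·TP/(2·TP+FP+FN)):
  class_0: TP=85, FP=7+13+12=32, FN=27+29+22=78 → 170/280 = 0.6071
  class_1: TP=128, FP=27+11+16=54, FN=7+11+13=31 → 256/341 = 0.7507
  class_2: TP=33, FP=29+11+11=51, FN=13+11+6=30 → 66/147 = 0.4490
  class_3: TP=90, FP=22+13+6=41, FN=12+16+11=39 → 180/260 = 0.6923
Macro-F1 score = mean = (0.6071 + 0.7507 + 0.4490 + 0.6923) / 4 = 0.625

0.625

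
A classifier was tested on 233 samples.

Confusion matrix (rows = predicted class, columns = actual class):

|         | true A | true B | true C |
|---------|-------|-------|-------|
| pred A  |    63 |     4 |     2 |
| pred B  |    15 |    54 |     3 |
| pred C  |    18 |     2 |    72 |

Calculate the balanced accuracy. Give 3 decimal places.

0.830

Balanced accuracy = mean of per-class recall.
  A: recall = 63/96 = 0.6563
  B: recall = 54/60 = 0.9000
  C: recall = 72/77 = 0.9351
Mean = (0.6563 + 0.9000 + 0.9351) / 3 = 0.830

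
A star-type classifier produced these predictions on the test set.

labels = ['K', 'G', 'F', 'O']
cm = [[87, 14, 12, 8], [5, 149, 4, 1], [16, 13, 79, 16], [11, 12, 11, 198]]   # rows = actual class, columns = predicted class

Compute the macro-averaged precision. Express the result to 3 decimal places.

0.789

Per-class precision (TP/(TP+FP)):
  K: TP=87, FP=5+16+11=32 → 87/119 = 0.7311
  G: TP=149, FP=14+13+12=39 → 149/188 = 0.7926
  F: TP=79, FP=12+4+11=27 → 79/106 = 0.7453
  O: TP=198, FP=8+1+16=25 → 198/223 = 0.8879
Macro-precision = mean = (0.7311 + 0.7926 + 0.7453 + 0.8879) / 4 = 0.789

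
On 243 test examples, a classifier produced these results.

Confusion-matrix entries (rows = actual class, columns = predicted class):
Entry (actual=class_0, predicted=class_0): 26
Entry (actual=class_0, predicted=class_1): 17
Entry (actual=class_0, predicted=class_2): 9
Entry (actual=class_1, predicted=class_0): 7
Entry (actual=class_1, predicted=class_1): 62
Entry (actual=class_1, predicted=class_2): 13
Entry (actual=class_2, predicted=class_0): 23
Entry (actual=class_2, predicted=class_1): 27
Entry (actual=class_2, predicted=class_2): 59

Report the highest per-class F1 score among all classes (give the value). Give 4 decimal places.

Per-class F1 score (2·TP/(2·TP+FP+FN)):
  class_0: TP=26, FP=7+23=30, FN=17+9=26 → 52/108 = 0.48148
  class_1: TP=62, FP=17+27=44, FN=7+13=20 → 124/188 = 0.65957
  class_2: TP=59, FP=9+13=22, FN=23+27=50 → 118/190 = 0.62105
Highest is class 'class_1' with F1 score = 0.6596.

0.6596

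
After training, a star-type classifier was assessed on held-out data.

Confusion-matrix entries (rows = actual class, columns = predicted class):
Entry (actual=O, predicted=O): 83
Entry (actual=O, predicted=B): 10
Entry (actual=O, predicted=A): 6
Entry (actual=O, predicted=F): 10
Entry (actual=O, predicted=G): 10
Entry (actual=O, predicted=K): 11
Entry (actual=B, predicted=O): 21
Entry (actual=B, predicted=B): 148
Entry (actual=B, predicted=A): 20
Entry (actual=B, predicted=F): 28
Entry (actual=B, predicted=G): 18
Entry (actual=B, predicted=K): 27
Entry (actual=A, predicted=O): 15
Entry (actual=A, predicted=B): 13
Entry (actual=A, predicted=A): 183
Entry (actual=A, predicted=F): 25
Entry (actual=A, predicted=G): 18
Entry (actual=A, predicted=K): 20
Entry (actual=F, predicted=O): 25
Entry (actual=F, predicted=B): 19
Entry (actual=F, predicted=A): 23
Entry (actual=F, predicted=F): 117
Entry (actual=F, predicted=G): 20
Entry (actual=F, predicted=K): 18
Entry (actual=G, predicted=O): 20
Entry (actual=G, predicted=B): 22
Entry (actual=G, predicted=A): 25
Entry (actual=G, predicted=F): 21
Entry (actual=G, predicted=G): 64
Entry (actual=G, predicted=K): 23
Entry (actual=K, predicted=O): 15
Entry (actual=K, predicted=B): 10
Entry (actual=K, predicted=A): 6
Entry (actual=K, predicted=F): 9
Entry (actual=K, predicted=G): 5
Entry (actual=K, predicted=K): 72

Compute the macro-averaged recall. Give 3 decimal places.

0.563

Per-class recall (TP/(TP+FN)):
  O: TP=83, FN=10+6+10+10+11=47 → 83/130 = 0.6385
  B: TP=148, FN=21+20+28+18+27=114 → 148/262 = 0.5649
  A: TP=183, FN=15+13+25+18+20=91 → 183/274 = 0.6679
  F: TP=117, FN=25+19+23+20+18=105 → 117/222 = 0.5270
  G: TP=64, FN=20+22+25+21+23=111 → 64/175 = 0.3657
  K: TP=72, FN=15+10+6+9+5=45 → 72/117 = 0.6154
Macro-recall = mean = (0.6385 + 0.5649 + 0.6679 + 0.5270 + 0.3657 + 0.6154) / 6 = 0.563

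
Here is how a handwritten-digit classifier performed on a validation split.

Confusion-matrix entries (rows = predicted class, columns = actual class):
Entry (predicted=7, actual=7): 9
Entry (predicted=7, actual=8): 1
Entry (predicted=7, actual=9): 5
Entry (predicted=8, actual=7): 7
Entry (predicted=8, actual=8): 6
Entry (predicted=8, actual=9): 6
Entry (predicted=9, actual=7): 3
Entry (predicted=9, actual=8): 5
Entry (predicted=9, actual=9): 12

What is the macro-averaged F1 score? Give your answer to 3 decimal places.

0.492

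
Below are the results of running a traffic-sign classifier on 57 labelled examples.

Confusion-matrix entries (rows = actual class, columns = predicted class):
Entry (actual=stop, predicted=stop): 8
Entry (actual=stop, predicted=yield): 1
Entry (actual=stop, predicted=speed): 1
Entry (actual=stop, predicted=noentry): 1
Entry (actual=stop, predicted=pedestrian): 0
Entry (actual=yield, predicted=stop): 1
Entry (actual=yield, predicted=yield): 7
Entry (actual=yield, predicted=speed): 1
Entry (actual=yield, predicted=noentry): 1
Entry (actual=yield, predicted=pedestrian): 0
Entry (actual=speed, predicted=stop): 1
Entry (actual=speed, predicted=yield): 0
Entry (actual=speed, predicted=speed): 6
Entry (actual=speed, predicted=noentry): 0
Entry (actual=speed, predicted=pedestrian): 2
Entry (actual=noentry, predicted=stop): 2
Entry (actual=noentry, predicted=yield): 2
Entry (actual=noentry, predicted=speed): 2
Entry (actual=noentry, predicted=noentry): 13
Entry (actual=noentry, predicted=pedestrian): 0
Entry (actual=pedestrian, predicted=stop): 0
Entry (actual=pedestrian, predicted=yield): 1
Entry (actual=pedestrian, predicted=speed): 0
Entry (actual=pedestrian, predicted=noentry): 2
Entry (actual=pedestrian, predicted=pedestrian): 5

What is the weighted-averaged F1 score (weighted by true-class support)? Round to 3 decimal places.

Per-class F1 score (2·TP/(2·TP+FP+FN)):
  stop: TP=8, FP=1+1+2+0=4, FN=1+1+1+0=3 → 16/23 = 0.6957
  yield: TP=7, FP=1+0+2+1=4, FN=1+1+1+0=3 → 14/21 = 0.6667
  speed: TP=6, FP=1+1+2+0=4, FN=1+0+0+2=3 → 12/19 = 0.6316
  noentry: TP=13, FP=1+1+0+2=4, FN=2+2+2+0=6 → 26/36 = 0.7222
  pedestrian: TP=5, FP=0+0+2+0=2, FN=0+1+0+2=3 → 10/15 = 0.6667
Weighted-F1 score = Σ (supportᵢ/N)·F1 scoreᵢ with N=57: (11/57)·0.6957 + (10/57)·0.6667 + (9/57)·0.6316 + (19/57)·0.7222 + (8/57)·0.6667 = 0.685

0.685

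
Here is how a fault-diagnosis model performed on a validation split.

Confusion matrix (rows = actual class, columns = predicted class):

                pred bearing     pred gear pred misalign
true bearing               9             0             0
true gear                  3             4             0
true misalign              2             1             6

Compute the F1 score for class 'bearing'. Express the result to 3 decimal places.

F1 score = 2·TP/(2·TP+FP+FN).
bearing: TP=9, FP=3+2=5, FN=0+0=0 → 18/23 = 0.7826

0.783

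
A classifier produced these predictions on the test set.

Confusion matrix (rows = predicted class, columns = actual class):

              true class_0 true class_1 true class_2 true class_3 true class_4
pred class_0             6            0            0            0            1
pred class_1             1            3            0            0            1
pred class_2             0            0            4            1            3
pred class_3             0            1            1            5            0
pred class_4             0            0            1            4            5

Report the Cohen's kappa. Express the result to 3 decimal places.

0.521

Observed agreement pₒ = trace/N = 23/37 = 0.6216
Expected agreement pₑ = Σ (rowᵢ·colᵢ)/N² = (7·7 + 4·5 + 6·8 + 10·7 + 10·10)/37² = 0.2096
κ = (pₒ − pₑ)/(1 − pₑ) = (0.6216 − 0.2096)/(1 − 0.2096) = 0.521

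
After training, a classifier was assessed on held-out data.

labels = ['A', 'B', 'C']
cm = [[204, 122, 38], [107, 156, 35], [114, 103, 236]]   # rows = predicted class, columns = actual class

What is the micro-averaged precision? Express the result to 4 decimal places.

Micro-averaging pools counts across classes: ΣTP=596, ΣFP=519, ΣFN=519.
Micro-precision = TP/(TP+FP) on pooled counts = 0.5345 (equals overall accuracy in single-label multiclass).

0.5345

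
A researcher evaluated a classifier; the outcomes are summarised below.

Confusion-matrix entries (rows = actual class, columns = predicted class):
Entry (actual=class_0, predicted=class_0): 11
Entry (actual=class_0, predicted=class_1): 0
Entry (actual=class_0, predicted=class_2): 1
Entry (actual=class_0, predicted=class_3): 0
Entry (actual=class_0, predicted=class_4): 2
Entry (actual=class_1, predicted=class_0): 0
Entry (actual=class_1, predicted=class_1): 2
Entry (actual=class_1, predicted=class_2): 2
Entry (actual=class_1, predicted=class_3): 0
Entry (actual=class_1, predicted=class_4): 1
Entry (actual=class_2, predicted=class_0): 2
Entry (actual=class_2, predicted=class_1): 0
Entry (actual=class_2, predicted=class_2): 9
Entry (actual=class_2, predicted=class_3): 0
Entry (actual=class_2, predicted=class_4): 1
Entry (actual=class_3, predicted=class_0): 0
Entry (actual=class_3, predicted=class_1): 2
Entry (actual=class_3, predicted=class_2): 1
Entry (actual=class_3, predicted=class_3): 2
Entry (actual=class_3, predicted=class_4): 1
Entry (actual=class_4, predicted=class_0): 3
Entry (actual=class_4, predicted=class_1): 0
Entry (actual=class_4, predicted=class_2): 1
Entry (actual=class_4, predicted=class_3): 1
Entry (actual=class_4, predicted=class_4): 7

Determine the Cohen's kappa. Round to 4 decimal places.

Observed agreement pₒ = trace/N = 31/49 = 0.63265
Expected agreement pₑ = Σ (rowᵢ·colᵢ)/N² = (14·16 + 5·4 + 12·14 + 6·3 + 12·12)/49² = 0.23907
κ = (pₒ − pₑ)/(1 − pₑ) = (0.63265 − 0.23907)/(1 − 0.23907) = 0.5172

0.5172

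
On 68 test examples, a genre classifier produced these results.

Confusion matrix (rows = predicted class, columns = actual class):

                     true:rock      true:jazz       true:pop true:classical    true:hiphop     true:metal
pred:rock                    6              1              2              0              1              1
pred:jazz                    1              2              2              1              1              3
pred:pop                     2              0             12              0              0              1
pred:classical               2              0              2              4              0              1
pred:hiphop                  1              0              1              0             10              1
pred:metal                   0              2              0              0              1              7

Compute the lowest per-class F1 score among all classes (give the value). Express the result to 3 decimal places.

0.267

Per-class F1 score (2·TP/(2·TP+FP+FN)):
  rock: TP=6, FP=1+2+0+1+1=5, FN=1+2+2+1+0=6 → 12/23 = 0.5217
  jazz: TP=2, FP=1+2+1+1+3=8, FN=1+0+0+0+2=3 → 4/15 = 0.2667
  pop: TP=12, FP=2+0+0+0+1=3, FN=2+2+2+1+0=7 → 24/34 = 0.7059
  classical: TP=4, FP=2+0+2+0+1=5, FN=0+1+0+0+0=1 → 8/14 = 0.5714
  hiphop: TP=10, FP=1+0+1+0+1=3, FN=1+1+0+0+1=3 → 20/26 = 0.7692
  metal: TP=7, FP=0+2+0+0+1=3, FN=1+3+1+1+1=7 → 14/24 = 0.5833
Lowest is class 'jazz' with F1 score = 0.267.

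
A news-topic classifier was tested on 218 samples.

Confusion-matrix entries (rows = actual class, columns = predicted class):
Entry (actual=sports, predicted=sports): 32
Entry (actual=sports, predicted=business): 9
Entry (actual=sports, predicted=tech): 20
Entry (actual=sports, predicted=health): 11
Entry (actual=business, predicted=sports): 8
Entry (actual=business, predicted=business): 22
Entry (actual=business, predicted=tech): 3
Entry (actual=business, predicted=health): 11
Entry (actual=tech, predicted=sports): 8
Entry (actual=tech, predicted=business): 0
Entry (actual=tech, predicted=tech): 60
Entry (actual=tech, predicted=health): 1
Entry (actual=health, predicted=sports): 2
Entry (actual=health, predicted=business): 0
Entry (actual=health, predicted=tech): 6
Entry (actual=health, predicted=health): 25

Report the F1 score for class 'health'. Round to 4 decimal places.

One-vs-rest for 'health': TP = diagonal; FP = other classes predicted 'health'; FN = 'health' predicted as other.
F1 score = 2·TP/(2·TP+FP+FN).
health: TP=25, FP=11+11+1=23, FN=2+0+6=8 → 50/81 = 0.61728

0.6173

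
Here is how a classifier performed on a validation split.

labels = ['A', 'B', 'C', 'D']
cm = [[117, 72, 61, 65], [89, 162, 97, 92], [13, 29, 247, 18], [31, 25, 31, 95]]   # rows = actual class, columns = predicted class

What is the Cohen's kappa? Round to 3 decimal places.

Observed agreement pₒ = trace/N = 621/1244 = 0.4992
Expected agreement pₑ = Σ (rowᵢ·colᵢ)/N² = (315·250 + 440·288 + 307·436 + 182·270)/1244² = 0.2510
κ = (pₒ − pₑ)/(1 − pₑ) = (0.4992 − 0.2510)/(1 − 0.2510) = 0.331

0.331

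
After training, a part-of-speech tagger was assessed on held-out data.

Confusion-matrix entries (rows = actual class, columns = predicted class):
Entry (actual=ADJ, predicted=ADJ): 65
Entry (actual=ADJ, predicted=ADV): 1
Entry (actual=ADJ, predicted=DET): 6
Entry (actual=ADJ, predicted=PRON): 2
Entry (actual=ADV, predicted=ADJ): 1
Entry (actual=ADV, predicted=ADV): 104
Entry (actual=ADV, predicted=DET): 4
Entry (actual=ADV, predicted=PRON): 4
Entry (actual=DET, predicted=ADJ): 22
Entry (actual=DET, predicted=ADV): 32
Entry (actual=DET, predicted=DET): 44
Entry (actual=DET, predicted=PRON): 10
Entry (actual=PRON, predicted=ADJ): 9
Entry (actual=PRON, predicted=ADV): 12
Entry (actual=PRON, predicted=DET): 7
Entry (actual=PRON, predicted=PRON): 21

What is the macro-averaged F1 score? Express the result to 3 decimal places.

0.641

Per-class F1 score (2·TP/(2·TP+FP+FN)):
  ADJ: TP=65, FP=1+22+9=32, FN=1+6+2=9 → 130/171 = 0.7602
  ADV: TP=104, FP=1+32+12=45, FN=1+4+4=9 → 208/262 = 0.7939
  DET: TP=44, FP=6+4+7=17, FN=22+32+10=64 → 88/169 = 0.5207
  PRON: TP=21, FP=2+4+10=16, FN=9+12+7=28 → 42/86 = 0.4884
Macro-F1 score = mean = (0.7602 + 0.7939 + 0.5207 + 0.4884) / 4 = 0.641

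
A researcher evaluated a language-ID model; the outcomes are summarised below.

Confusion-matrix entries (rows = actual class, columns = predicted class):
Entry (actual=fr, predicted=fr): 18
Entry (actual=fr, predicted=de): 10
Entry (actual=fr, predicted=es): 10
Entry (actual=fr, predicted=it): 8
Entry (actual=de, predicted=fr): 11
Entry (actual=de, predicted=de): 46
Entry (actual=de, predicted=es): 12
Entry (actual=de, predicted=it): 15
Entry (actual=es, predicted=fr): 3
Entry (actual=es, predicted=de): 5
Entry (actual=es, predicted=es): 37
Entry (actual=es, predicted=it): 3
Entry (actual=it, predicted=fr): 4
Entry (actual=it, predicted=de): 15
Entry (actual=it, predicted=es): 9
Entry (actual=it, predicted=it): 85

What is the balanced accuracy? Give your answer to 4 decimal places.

Balanced accuracy = mean of per-class recall.
  fr: recall = 18/46 = 0.39130
  de: recall = 46/84 = 0.54762
  es: recall = 37/48 = 0.77083
  it: recall = 85/113 = 0.75221
Mean = (0.39130 + 0.54762 + 0.77083 + 0.75221) / 4 = 0.6155

0.6155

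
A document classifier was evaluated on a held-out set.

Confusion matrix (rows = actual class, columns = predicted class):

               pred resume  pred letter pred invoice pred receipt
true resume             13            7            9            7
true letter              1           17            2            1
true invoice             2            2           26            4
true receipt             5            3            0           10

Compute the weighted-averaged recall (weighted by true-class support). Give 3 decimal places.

Per-class recall (TP/(TP+FN)):
  resume: TP=13, FN=7+9+7=23 → 13/36 = 0.3611
  letter: TP=17, FN=1+2+1=4 → 17/21 = 0.8095
  invoice: TP=26, FN=2+2+4=8 → 26/34 = 0.7647
  receipt: TP=10, FN=5+3+0=8 → 10/18 = 0.5556
Weighted-recall = Σ (supportᵢ/N)·recallᵢ with N=109: (36/109)·0.3611 + (21/109)·0.8095 + (34/109)·0.7647 + (18/109)·0.5556 = 0.606

0.606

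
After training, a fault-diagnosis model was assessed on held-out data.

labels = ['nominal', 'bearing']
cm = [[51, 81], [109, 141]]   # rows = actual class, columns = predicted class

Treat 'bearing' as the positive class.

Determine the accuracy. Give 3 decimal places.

Accuracy = (TP+TN)/N = (141+51)/382 = 0.503

0.503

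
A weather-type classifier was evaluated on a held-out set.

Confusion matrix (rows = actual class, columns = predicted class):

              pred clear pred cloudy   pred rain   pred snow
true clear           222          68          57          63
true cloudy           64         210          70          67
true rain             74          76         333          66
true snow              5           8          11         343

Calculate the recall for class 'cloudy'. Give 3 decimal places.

Treat 'cloudy' as positive and all other classes as negative.
recall = TP/(TP+FN).
cloudy: TP=210, FN=64+70+67=201 → 210/411 = 0.5109

0.511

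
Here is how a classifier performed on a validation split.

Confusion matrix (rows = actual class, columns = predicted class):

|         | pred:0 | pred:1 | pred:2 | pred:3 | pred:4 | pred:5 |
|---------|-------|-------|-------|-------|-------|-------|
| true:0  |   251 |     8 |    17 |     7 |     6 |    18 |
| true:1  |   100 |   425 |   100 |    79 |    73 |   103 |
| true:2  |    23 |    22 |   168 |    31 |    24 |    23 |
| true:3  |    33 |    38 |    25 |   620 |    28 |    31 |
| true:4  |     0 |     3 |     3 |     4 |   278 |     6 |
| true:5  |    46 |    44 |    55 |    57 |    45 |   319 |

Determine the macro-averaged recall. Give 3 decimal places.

0.698

Per-class recall (TP/(TP+FN)):
  0: TP=251, FN=8+17+7+6+18=56 → 251/307 = 0.8176
  1: TP=425, FN=100+100+79+73+103=455 → 425/880 = 0.4830
  2: TP=168, FN=23+22+31+24+23=123 → 168/291 = 0.5773
  3: TP=620, FN=33+38+25+28+31=155 → 620/775 = 0.8000
  4: TP=278, FN=0+3+3+4+6=16 → 278/294 = 0.9456
  5: TP=319, FN=46+44+55+57+45=247 → 319/566 = 0.5636
Macro-recall = mean = (0.8176 + 0.4830 + 0.5773 + 0.8000 + 0.9456 + 0.5636) / 6 = 0.698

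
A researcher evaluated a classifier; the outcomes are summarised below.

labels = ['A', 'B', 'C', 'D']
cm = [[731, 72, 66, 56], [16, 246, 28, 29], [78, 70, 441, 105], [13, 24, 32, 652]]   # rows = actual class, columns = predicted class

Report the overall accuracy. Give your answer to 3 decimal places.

Accuracy = trace / total = (731+246+441+652=2070) / 2659 = 2070/2659 = 0.778

0.778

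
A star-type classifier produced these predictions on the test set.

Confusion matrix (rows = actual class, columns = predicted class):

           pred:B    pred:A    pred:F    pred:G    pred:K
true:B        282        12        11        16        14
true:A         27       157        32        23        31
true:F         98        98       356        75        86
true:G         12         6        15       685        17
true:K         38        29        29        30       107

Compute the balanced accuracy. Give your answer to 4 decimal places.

Balanced accuracy = mean of per-class recall.
  B: recall = 282/335 = 0.84179
  A: recall = 157/270 = 0.58148
  F: recall = 356/713 = 0.49930
  G: recall = 685/735 = 0.93197
  K: recall = 107/233 = 0.45923
Mean = (0.84179 + 0.58148 + 0.49930 + 0.93197 + 0.45923) / 5 = 0.6628

0.6628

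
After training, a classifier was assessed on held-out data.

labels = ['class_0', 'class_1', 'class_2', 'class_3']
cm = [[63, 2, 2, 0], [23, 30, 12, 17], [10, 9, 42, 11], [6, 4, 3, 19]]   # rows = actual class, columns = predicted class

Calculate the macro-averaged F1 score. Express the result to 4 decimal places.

Per-class F1 score (2·TP/(2·TP+FP+FN)):
  class_0: TP=63, FP=23+10+6=39, FN=2+2+0=4 → 126/169 = 0.74556
  class_1: TP=30, FP=2+9+4=15, FN=23+12+17=52 → 60/127 = 0.47244
  class_2: TP=42, FP=2+12+3=17, FN=10+9+11=30 → 84/131 = 0.64122
  class_3: TP=19, FP=0+17+11=28, FN=6+4+3=13 → 38/79 = 0.48101
Macro-F1 score = mean = (0.74556 + 0.47244 + 0.64122 + 0.48101) / 4 = 0.5851

0.5851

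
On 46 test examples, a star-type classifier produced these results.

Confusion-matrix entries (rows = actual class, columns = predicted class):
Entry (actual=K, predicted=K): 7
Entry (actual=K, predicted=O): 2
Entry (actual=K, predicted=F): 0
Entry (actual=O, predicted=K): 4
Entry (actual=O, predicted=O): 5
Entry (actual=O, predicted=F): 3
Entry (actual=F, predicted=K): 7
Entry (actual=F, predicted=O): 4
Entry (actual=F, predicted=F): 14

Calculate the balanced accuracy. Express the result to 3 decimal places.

Balanced accuracy = mean of per-class recall.
  K: recall = 7/9 = 0.7778
  O: recall = 5/12 = 0.4167
  F: recall = 14/25 = 0.5600
Mean = (0.7778 + 0.4167 + 0.5600) / 3 = 0.585

0.585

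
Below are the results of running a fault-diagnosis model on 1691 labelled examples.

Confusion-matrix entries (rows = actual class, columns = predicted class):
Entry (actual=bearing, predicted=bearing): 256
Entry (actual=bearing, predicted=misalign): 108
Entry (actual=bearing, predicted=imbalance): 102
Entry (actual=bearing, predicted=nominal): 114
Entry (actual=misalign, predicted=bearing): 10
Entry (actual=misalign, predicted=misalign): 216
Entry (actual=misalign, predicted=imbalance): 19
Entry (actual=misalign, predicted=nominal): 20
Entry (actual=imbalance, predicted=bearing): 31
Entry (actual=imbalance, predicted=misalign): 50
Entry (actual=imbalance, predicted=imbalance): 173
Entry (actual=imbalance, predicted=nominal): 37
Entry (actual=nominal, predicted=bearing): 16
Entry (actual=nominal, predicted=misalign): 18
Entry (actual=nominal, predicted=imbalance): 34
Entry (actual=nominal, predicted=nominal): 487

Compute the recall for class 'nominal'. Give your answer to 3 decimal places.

Treat 'nominal' as positive and all other classes as negative.
recall = TP/(TP+FN).
nominal: TP=487, FN=16+18+34=68 → 487/555 = 0.8775

0.877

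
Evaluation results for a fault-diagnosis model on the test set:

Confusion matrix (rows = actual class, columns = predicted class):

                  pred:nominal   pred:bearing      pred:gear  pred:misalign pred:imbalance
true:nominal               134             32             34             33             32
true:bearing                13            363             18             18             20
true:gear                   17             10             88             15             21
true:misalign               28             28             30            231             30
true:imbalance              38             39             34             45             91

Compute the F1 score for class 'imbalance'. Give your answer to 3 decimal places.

Treat 'imbalance' as positive and all other classes as negative.
F1 score = 2·TP/(2·TP+FP+FN).
imbalance: TP=91, FP=32+20+21+30=103, FN=38+39+34+45=156 → 182/441 = 0.4127

0.413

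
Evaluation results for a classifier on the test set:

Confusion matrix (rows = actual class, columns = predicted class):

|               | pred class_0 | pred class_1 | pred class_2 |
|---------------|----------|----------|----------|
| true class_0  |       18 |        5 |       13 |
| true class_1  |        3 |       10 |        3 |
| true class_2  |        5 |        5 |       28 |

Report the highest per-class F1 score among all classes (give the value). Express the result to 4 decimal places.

0.6829

Per-class F1 score (2·TP/(2·TP+FP+FN)):
  class_0: TP=18, FP=3+5=8, FN=5+13=18 → 36/62 = 0.58065
  class_1: TP=10, FP=5+5=10, FN=3+3=6 → 20/36 = 0.55556
  class_2: TP=28, FP=13+3=16, FN=5+5=10 → 56/82 = 0.68293
Highest is class 'class_2' with F1 score = 0.6829.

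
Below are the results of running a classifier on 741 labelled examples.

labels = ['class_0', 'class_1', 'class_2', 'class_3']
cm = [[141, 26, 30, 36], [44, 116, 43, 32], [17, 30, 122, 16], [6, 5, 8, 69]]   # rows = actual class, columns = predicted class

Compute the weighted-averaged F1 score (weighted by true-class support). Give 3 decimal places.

0.605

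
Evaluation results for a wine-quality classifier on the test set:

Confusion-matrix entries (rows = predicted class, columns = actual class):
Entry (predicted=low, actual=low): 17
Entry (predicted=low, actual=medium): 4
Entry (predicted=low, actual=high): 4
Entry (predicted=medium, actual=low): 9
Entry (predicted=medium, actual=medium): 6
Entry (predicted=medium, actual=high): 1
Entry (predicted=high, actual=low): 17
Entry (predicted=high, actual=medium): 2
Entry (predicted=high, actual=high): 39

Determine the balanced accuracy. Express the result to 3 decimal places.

0.594

Balanced accuracy = mean of per-class recall.
  low: recall = 17/43 = 0.3953
  medium: recall = 6/12 = 0.5000
  high: recall = 39/44 = 0.8864
Mean = (0.3953 + 0.5000 + 0.8864) / 3 = 0.594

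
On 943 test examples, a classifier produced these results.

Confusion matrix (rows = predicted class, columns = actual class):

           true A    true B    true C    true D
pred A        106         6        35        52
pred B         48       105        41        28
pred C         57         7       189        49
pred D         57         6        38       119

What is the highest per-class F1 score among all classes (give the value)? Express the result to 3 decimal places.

0.625

Per-class F1 score (2·TP/(2·TP+FP+FN)):
  A: TP=106, FP=6+35+52=93, FN=48+57+57=162 → 212/467 = 0.4540
  B: TP=105, FP=48+41+28=117, FN=6+7+6=19 → 210/346 = 0.6069
  C: TP=189, FP=57+7+49=113, FN=35+41+38=114 → 378/605 = 0.6248
  D: TP=119, FP=57+6+38=101, FN=52+28+49=129 → 238/468 = 0.5085
Highest is class 'C' with F1 score = 0.625.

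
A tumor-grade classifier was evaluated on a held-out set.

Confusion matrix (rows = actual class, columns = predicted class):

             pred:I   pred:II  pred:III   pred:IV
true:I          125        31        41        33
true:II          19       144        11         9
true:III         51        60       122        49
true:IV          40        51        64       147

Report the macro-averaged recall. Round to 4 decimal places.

Per-class recall (TP/(TP+FN)):
  I: TP=125, FN=31+41+33=105 → 125/230 = 0.54348
  II: TP=144, FN=19+11+9=39 → 144/183 = 0.78689
  III: TP=122, FN=51+60+49=160 → 122/282 = 0.43262
  IV: TP=147, FN=40+51+64=155 → 147/302 = 0.48675
Macro-recall = mean = (0.54348 + 0.78689 + 0.43262 + 0.48675) / 4 = 0.5624

0.5624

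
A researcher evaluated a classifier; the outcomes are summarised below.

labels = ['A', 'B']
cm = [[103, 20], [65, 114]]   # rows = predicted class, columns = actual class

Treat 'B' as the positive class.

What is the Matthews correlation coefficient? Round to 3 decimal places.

0.469

MCC = (TP·TN − FP·FN) / √((TP+FP)(TP+FN)(TN+FP)(TN+FN))
Numerator = 114·103 − 65·20 = 10442
Denominator = √(179·134·168·123) = √495646704 = 22263.1243
MCC = 10442 / 22263.1243 = 0.469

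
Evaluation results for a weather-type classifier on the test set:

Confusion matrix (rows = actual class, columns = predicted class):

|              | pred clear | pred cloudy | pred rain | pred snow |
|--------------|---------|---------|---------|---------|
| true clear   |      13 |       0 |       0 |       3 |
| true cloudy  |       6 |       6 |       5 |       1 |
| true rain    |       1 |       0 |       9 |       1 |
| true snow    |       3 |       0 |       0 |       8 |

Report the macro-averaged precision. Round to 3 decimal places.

Per-class precision (TP/(TP+FP)):
  clear: TP=13, FP=6+1+3=10 → 13/23 = 0.5652
  cloudy: TP=6, FP=0+0+0=0 → 6/6 = 1.0000
  rain: TP=9, FP=0+5+0=5 → 9/14 = 0.6429
  snow: TP=8, FP=3+1+1=5 → 8/13 = 0.6154
Macro-precision = mean = (0.5652 + 1.0000 + 0.6429 + 0.6154) / 4 = 0.706

0.706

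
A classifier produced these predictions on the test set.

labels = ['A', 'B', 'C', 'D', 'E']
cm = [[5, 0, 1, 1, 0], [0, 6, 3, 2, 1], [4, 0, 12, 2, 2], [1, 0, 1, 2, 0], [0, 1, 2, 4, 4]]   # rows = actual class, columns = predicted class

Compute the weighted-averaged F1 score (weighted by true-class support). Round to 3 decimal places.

Per-class F1 score (2·TP/(2·TP+FP+FN)):
  A: TP=5, FP=0+4+1+0=5, FN=0+1+1+0=2 → 10/17 = 0.5882
  B: TP=6, FP=0+0+0+1=1, FN=0+3+2+1=6 → 12/19 = 0.6316
  C: TP=12, FP=1+3+1+2=7, FN=4+0+2+2=8 → 24/39 = 0.6154
  D: TP=2, FP=1+2+2+4=9, FN=1+0+1+0=2 → 4/15 = 0.2667
  E: TP=4, FP=0+1+2+0=3, FN=0+1+2+4=7 → 8/18 = 0.4444
Weighted-F1 score = Σ (supportᵢ/N)·F1 scoreᵢ with N=54: (7/54)·0.5882 + (12/54)·0.6316 + (20/54)·0.6154 + (4/54)·0.2667 + (11/54)·0.4444 = 0.555

0.555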